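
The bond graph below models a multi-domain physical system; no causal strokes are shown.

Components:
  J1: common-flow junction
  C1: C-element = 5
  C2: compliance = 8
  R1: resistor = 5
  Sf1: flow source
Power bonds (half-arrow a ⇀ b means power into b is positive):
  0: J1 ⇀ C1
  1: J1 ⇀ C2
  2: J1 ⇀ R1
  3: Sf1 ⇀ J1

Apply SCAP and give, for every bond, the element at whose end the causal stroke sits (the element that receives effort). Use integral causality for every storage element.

#3 |Sf1  (source Sf1 imposes f)
#0 |J1  (common-f at J1 fixed by 3)
#1 |J1  (J1 flow already set via bond 3)
#2 |J1  (J1: bond 3 brought flow, rest push out)

β0 →J1
β1 →J1
β2 →J1
β3 →Sf1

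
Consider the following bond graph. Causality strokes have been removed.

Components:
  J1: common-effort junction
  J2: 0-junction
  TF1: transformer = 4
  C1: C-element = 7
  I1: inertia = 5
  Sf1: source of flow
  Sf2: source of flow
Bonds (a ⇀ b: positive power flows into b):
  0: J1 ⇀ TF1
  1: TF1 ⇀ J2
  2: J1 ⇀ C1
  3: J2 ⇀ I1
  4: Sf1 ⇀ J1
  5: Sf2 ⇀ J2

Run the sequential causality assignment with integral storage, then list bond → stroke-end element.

β4 →Sf1  (Sf1 (Sf) sets flow on bond)
β5 →Sf2  (Sf2: flow source, stroke at near end)
β2 →J1  (prefer integral on C1)
β0 →TF1  (J1 effort already set via bond 2)
β1 →J2  (TF1: transformer flips bond 0)
β3 →I1  (common-e at J2 fixed by 1)

bond 0 →TF1
bond 1 →J2
bond 2 →J1
bond 3 →I1
bond 4 →Sf1
bond 5 →Sf2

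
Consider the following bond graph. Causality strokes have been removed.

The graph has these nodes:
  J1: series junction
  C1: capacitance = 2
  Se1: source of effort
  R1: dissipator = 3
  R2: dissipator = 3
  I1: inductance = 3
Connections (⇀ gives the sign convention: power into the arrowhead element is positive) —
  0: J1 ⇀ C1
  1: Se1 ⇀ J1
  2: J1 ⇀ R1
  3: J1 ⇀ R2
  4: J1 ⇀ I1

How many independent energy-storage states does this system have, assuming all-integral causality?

β1 stroke at J1  (Se1 fixes effort; stroke away)
β0 stroke at J1  (prefer integral on C1)
β4 stroke at I1  (prefer integral on I1)
β2 stroke at J1  (1-jn J1 has f-setter on 4)
β3 stroke at J1  (common-f at J1 fixed by 4)

2  (C1, I1 all integral)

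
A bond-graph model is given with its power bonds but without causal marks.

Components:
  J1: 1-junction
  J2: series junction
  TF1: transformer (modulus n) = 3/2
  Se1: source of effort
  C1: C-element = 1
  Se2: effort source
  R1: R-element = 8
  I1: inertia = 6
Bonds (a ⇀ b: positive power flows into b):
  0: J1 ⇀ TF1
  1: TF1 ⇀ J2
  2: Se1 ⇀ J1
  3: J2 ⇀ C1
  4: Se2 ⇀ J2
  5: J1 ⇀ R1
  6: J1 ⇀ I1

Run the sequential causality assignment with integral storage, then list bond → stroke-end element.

#0 stroke→J1
#1 stroke→TF1
#2 stroke→J1
#3 stroke→J2
#4 stroke→J2
#5 stroke→J1
#6 stroke→I1

b2 |J1  (Se1 fixes effort; stroke away)
b4 |J2  (Se2 fixes effort; stroke away)
b3 |J2  (C1 integral (e out))
b1 |TF1  (J2 needs exactly one f-in)
b0 |J1  (TF TF1: opposite of bond 1)
b6 |I1  (prefer integral on I1)
b5 |J1  (J1 flow already set via bond 6)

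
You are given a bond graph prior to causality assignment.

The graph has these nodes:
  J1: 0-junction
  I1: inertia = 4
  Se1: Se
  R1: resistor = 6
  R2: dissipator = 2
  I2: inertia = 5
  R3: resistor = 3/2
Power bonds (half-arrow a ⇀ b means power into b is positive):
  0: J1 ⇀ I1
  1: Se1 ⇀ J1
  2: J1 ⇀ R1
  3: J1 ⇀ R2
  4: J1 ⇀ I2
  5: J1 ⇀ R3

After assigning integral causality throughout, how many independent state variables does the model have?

2  (I1, I2 all integral)

bond 1 →J1  (source Se1 imposes e)
bond 0 →I1  (J1 effort already set via bond 1)
bond 2 →R1  (0-jn J1 has e-setter on 1)
bond 3 →R2  (J1 effort already set via bond 1)
bond 4 →I2  (common-e at J1 fixed by 1)
bond 5 →R3  (J1 effort already set via bond 1)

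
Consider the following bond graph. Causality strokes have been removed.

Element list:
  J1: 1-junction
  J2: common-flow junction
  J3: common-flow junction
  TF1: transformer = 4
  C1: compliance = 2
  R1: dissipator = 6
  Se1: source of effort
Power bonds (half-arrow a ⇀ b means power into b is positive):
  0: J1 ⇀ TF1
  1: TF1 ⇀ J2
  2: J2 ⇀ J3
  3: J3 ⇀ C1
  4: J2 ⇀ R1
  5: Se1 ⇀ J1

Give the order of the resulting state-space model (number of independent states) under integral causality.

bond 5 →J1  (source Se1 imposes e)
bond 0 →TF1  (closing 1-jn rule on J1)
bond 1 →J2  (through TF1, causality passes straight; one stroke at TF1)
bond 3 →J3  (C1 integral (e out))
bond 2 →J2  (only one flow-in slot at J3)
bond 4 →R1  (J2: last free bond brings flow in)

1  (C1 all integral)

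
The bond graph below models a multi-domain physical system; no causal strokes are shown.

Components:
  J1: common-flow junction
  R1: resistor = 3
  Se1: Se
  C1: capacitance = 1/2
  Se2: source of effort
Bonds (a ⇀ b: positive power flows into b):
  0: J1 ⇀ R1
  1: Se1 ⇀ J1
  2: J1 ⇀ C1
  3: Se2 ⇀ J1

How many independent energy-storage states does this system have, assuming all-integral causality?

1  (C1 all integral)

#1 |J1  (Se1: effort source, stroke at far end)
#3 |J1  (Se2: effort source, stroke at far end)
#2 |J1  (prefer integral on C1)
#0 |R1  (closing 1-jn rule on J1)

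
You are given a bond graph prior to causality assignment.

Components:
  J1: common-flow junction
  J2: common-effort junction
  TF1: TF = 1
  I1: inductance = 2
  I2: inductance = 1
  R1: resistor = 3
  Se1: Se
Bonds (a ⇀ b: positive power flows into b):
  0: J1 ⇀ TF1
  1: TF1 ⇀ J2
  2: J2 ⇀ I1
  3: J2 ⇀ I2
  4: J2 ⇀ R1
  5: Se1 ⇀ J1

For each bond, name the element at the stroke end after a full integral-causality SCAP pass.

#0 →TF1
#1 →J2
#2 →I1
#3 →I2
#4 →R1
#5 →J1

b5 |J1  (Se1: effort source, stroke at far end)
b0 |TF1  (only one flow-in slot at J1)
b1 |J2  (TF1 one-in-one-out from 0)
b2 |I1  (0-jn J2 has e-setter on 1)
b3 |I2  (0-jn J2 has e-setter on 1)
b4 |R1  (J2 effort already set via bond 1)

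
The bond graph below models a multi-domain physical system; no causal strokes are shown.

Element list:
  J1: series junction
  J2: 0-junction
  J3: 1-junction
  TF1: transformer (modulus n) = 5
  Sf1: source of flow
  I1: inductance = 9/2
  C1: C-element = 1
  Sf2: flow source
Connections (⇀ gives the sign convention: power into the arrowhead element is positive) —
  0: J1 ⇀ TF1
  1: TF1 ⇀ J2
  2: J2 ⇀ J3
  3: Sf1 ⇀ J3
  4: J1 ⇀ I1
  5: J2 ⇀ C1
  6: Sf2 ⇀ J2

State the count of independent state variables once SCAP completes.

2  (C1, I1 all integral)

β3 stroke→Sf1  (source Sf1 imposes f)
β6 stroke→Sf2  (source Sf2 imposes f)
β2 stroke→J3  (1-jn J3 has f-setter on 3)
β4 stroke→I1  (I1: I, integral causality)
β0 stroke→J1  (1-jn J1 has f-setter on 4)
β1 stroke→TF1  (TF TF1: opposite of bond 0)
β5 stroke→J2  (J2 needs exactly one e-in)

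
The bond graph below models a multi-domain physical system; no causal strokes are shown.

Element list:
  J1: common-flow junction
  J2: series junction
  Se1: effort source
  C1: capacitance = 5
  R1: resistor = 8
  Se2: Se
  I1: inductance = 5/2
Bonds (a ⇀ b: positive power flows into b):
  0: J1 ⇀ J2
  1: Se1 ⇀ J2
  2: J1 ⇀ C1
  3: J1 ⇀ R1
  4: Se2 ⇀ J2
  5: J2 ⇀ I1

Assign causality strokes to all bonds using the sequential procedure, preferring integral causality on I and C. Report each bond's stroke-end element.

bond 0 |J2
bond 1 |J2
bond 2 |J1
bond 3 |J1
bond 4 |J2
bond 5 |I1

β1 stroke→J2  (Se1 fixes effort; stroke away)
β4 stroke→J2  (Se2 (Se) sets effort on bond)
β2 stroke→J1  (C1 integral (e out))
β5 stroke→I1  (I1 outputs flow p/I1)
β0 stroke→J2  (common-f at J2 fixed by 5)
β3 stroke→J1  (J1: bond 0 brought flow, rest push out)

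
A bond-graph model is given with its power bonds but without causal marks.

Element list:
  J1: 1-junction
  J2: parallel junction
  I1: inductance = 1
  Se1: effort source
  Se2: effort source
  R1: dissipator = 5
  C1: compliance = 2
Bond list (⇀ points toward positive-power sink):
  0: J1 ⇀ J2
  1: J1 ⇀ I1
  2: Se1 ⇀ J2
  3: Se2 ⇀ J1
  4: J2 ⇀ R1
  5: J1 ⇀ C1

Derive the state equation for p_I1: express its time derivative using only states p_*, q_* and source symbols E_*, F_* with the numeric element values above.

#2 |J2  (Se1 (Se) sets effort on bond)
#3 |J1  (Se2 fixes effort; stroke away)
#0 |J1  (J2 effort already set via bond 2)
#4 |R1  (J2: bond 2 brought effort, rest push out)
#1 |I1  (I1 outputs flow p/I1)
#5 |J1  (1-jn J1 has f-setter on 1)

dp_I1/dt = -E_Se1 + E_Se2 - q_C1/2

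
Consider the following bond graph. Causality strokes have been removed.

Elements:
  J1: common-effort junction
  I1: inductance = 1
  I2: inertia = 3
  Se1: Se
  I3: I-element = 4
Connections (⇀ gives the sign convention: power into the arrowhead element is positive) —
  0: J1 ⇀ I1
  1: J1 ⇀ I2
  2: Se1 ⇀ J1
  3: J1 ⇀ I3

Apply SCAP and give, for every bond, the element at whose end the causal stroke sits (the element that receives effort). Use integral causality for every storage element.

b2 →J1  (source Se1 imposes e)
b0 →I1  (J1: bond 2 brought effort, rest push out)
b1 →I2  (common-e at J1 fixed by 2)
b3 →I3  (common-e at J1 fixed by 2)

b0 stroke→I1
b1 stroke→I2
b2 stroke→J1
b3 stroke→I3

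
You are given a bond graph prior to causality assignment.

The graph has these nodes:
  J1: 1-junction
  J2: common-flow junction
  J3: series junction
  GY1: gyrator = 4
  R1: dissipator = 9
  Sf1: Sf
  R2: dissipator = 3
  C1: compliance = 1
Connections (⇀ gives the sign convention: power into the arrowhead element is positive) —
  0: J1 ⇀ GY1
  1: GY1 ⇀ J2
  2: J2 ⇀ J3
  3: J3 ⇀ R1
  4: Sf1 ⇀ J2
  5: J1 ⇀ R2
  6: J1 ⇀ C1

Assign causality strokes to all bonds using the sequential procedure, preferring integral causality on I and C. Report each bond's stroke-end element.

b4 stroke at Sf1  (source Sf1 imposes f)
b1 stroke at J2  (J2 flow already set via bond 4)
b2 stroke at J2  (common-f at J2 fixed by 4)
b3 stroke at J3  (J3 flow already set via bond 2)
b0 stroke at J1  (GY GY1: same side as bond 1)
b6 stroke at J1  (C1 integral (e out))
b5 stroke at R2  (J1 needs exactly one f-in)

bond 0 |J1
bond 1 |J2
bond 2 |J2
bond 3 |J3
bond 4 |Sf1
bond 5 |R2
bond 6 |J1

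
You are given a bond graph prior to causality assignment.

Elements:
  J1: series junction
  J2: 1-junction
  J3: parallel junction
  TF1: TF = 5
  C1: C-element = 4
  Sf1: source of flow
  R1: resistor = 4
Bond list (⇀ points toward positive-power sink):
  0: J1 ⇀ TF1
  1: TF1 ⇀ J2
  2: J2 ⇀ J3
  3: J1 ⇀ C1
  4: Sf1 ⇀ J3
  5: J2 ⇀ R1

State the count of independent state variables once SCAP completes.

#4 stroke at Sf1  (source Sf1 imposes f)
#2 stroke at J3  (J3 needs exactly one e-in)
#1 stroke at J2  (J2 flow already set via bond 2)
#5 stroke at J2  (J2 flow already set via bond 2)
#0 stroke at TF1  (TF TF1: opposite of bond 1)
#3 stroke at J1  (1-jn J1 has f-setter on 0)

1  (C1 all integral)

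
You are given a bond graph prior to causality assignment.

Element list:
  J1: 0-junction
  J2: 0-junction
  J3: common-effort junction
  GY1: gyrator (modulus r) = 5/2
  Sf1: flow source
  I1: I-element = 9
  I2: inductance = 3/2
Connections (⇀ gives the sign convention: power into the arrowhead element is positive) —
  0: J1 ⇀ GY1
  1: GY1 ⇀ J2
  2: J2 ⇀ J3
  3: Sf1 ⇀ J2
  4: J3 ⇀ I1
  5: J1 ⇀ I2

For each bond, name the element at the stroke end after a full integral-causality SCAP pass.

b0 stroke→J1
b1 stroke→J2
b2 stroke→J3
b3 stroke→Sf1
b4 stroke→I1
b5 stroke→I2

b3 |Sf1  (Sf1 (Sf) sets flow on bond)
b4 |I1  (I1 integral (f out))
b2 |J3  (only one effort-in slot at J3)
b1 |J2  (closing 0-jn rule on J2)
b0 |J1  (GY1 both-in/both-out from 1)
b5 |I2  (0-jn J1 has e-setter on 0)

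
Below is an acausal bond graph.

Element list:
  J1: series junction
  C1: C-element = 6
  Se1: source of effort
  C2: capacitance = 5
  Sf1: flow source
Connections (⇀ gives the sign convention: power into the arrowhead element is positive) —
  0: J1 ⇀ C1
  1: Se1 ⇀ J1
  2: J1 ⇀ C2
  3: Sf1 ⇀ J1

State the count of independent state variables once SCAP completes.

#1 stroke→J1  (Se1: effort source, stroke at far end)
#3 stroke→Sf1  (source Sf1 imposes f)
#0 stroke→J1  (J1 flow already set via bond 3)
#2 stroke→J1  (J1: bond 3 brought flow, rest push out)

2  (C1, C2 all integral)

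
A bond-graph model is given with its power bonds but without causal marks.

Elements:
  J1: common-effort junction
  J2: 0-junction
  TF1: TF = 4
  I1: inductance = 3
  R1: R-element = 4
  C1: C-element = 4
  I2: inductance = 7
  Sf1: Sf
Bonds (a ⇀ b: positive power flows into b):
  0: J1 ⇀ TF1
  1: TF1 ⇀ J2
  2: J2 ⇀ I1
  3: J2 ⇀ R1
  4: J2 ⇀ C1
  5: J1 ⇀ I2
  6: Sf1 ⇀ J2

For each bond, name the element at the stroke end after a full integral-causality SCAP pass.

#0 →J1
#1 →TF1
#2 →I1
#3 →R1
#4 →J2
#5 →I2
#6 →Sf1

bond 6 stroke at Sf1  (Sf1 (Sf) sets flow on bond)
bond 2 stroke at I1  (prefer integral on I1)
bond 4 stroke at J2  (prefer integral on C1)
bond 1 stroke at TF1  (common-e at J2 fixed by 4)
bond 3 stroke at R1  (0-jn J2 has e-setter on 4)
bond 0 stroke at J1  (TF1: transformer flips bond 1)
bond 5 stroke at I2  (0-jn J1 has e-setter on 0)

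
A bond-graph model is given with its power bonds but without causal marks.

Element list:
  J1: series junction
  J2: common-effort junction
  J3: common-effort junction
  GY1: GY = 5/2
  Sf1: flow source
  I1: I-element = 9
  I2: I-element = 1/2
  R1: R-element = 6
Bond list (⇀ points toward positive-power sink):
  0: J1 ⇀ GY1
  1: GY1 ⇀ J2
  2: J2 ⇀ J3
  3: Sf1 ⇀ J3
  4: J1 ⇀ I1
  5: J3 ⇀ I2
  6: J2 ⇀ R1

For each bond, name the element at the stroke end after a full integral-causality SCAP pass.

b3 stroke at Sf1  (source Sf1 imposes f)
b4 stroke at I1  (prefer integral on I1)
b0 stroke at J1  (J1 flow already set via bond 4)
b1 stroke at J2  (GY1 both-in/both-out from 0)
b2 stroke at J3  (common-e at J2 fixed by 1)
b6 stroke at R1  (0-jn J2 has e-setter on 1)
b5 stroke at I2  (J3: bond 2 brought effort, rest push out)

#0 →J1
#1 →J2
#2 →J3
#3 →Sf1
#4 →I1
#5 →I2
#6 →R1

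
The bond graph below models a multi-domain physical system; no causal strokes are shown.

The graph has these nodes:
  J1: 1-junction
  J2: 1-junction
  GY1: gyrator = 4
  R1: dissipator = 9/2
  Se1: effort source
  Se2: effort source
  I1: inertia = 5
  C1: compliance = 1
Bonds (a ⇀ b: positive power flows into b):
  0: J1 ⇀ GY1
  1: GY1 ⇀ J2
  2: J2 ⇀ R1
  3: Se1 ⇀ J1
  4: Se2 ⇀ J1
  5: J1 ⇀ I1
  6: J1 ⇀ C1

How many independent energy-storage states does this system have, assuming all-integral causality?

2  (C1, I1 all integral)

β3 →J1  (source Se1 imposes e)
β4 →J1  (Se2 (Se) sets effort on bond)
β5 →I1  (I1 integral (f out))
β0 →J1  (common-f at J1 fixed by 5)
β6 →J1  (common-f at J1 fixed by 5)
β1 →J2  (through GY1, causality inverts; strokes same side of GY1)
β2 →R1  (J2: last free bond brings flow in)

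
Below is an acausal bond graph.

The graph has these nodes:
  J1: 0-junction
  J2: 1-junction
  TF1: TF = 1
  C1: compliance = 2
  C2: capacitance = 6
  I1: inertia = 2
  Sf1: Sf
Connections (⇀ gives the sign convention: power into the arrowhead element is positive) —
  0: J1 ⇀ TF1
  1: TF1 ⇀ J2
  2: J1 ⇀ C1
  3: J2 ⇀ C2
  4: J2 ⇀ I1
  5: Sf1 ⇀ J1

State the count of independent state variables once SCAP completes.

b5 stroke→Sf1  (Sf1: flow source, stroke at near end)
b2 stroke→J1  (C1 outputs effort q/C1)
b0 stroke→TF1  (common-e at J1 fixed by 2)
b1 stroke→J2  (TF1: transformer flips bond 0)
b3 stroke→J2  (prefer integral on C2)
b4 stroke→I1  (only one flow-in slot at J2)

3  (C1, C2, I1 all integral)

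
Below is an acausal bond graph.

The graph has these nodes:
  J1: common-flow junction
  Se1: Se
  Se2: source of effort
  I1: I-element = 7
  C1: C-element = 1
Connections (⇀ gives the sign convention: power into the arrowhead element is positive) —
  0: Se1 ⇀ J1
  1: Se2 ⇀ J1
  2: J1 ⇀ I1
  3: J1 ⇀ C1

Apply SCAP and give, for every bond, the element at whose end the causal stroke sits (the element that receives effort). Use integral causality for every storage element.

β0 stroke at J1  (Se1 (Se) sets effort on bond)
β1 stroke at J1  (Se2 fixes effort; stroke away)
β2 stroke at I1  (prefer integral on I1)
β3 stroke at J1  (1-jn J1 has f-setter on 2)

bond 0 stroke at J1
bond 1 stroke at J1
bond 2 stroke at I1
bond 3 stroke at J1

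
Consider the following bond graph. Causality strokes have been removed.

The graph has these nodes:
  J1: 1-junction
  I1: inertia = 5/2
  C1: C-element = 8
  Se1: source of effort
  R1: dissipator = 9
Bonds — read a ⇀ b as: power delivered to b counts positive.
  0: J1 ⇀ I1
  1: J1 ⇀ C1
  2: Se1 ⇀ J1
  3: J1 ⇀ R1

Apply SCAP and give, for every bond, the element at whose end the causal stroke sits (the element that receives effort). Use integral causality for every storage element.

bond 0 →I1
bond 1 →J1
bond 2 →J1
bond 3 →J1

β2 stroke→J1  (source Se1 imposes e)
β0 stroke→I1  (I1 outputs flow p/I1)
β1 stroke→J1  (J1: bond 0 brought flow, rest push out)
β3 stroke→J1  (common-f at J1 fixed by 0)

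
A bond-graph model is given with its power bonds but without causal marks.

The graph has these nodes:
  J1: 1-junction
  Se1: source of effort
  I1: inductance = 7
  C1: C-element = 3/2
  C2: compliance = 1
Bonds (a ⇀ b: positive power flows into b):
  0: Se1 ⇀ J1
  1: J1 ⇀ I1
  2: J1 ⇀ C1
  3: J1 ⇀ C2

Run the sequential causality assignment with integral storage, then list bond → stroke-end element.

bond 0 |J1  (source Se1 imposes e)
bond 1 |I1  (I1 integral (f out))
bond 2 |J1  (1-jn J1 has f-setter on 1)
bond 3 |J1  (J1 flow already set via bond 1)

β0 stroke→J1
β1 stroke→I1
β2 stroke→J1
β3 stroke→J1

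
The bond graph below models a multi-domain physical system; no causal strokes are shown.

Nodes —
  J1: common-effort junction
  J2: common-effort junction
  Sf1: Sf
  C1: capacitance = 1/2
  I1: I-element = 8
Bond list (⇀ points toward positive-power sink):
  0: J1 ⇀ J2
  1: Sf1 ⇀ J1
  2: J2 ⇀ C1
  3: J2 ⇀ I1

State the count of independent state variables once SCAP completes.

β1 stroke at Sf1  (Sf1: flow source, stroke at near end)
β0 stroke at J1  (J1 needs exactly one e-in)
β2 stroke at J2  (C1 outputs effort q/C1)
β3 stroke at I1  (0-jn J2 has e-setter on 2)

2  (C1, I1 all integral)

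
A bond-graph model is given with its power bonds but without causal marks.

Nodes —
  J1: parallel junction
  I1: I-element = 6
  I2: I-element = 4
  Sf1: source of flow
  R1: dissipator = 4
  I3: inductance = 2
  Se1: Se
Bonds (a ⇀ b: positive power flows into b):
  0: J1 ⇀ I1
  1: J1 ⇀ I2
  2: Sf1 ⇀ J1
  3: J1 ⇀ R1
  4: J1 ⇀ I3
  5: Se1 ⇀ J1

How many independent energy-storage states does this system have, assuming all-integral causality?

3  (I1, I2, I3 all integral)

bond 2 stroke→Sf1  (Sf1 (Sf) sets flow on bond)
bond 5 stroke→J1  (source Se1 imposes e)
bond 0 stroke→I1  (0-jn J1 has e-setter on 5)
bond 1 stroke→I2  (J1: bond 5 brought effort, rest push out)
bond 3 stroke→R1  (0-jn J1 has e-setter on 5)
bond 4 stroke→I3  (J1: bond 5 brought effort, rest push out)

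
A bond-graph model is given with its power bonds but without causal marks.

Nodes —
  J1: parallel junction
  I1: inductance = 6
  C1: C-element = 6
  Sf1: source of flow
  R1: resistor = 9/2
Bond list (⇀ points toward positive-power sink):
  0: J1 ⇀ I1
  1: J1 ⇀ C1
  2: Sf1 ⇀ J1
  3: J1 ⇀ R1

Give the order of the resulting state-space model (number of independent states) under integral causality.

2  (C1, I1 all integral)

β2 stroke at Sf1  (Sf1: flow source, stroke at near end)
β0 stroke at I1  (I1: I, integral causality)
β1 stroke at J1  (C1: C, integral causality)
β3 stroke at R1  (0-jn J1 has e-setter on 1)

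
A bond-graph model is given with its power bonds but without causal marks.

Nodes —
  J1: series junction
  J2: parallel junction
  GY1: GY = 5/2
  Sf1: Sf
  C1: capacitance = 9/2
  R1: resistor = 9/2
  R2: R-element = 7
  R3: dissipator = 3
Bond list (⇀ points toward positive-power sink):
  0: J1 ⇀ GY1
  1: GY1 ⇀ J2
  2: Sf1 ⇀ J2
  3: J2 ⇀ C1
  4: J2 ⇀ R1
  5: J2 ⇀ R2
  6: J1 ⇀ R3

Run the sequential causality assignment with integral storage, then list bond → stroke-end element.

β0 →GY1
β1 →GY1
β2 →Sf1
β3 →J2
β4 →R1
β5 →R2
β6 →J1

bond 2 →Sf1  (source Sf1 imposes f)
bond 3 →J2  (prefer integral on C1)
bond 1 →GY1  (J2: bond 3 brought effort, rest push out)
bond 4 →R1  (0-jn J2 has e-setter on 3)
bond 5 →R2  (J2: bond 3 brought effort, rest push out)
bond 0 →GY1  (GY1: gyrator matches bond 1)
bond 6 →J1  (common-f at J1 fixed by 0)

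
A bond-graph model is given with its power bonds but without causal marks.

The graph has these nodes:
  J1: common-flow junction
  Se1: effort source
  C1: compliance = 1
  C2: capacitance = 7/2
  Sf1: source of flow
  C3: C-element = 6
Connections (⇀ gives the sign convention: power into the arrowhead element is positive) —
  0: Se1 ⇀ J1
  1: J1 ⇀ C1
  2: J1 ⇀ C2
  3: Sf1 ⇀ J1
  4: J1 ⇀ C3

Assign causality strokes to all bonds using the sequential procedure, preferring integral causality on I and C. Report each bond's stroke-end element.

bond 0 →J1
bond 1 →J1
bond 2 →J1
bond 3 →Sf1
bond 4 →J1

#0 |J1  (Se1 fixes effort; stroke away)
#3 |Sf1  (Sf1: flow source, stroke at near end)
#1 |J1  (J1: bond 3 brought flow, rest push out)
#2 |J1  (1-jn J1 has f-setter on 3)
#4 |J1  (J1: bond 3 brought flow, rest push out)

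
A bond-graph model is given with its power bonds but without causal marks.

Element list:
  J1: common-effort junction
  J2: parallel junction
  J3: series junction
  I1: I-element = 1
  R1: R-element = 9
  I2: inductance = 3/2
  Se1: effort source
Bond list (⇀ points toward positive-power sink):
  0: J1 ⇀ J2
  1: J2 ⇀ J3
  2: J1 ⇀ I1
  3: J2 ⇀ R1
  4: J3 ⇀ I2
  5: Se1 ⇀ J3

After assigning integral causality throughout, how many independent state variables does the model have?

2  (I1, I2 all integral)

bond 5 →J3  (Se1 fixes effort; stroke away)
bond 2 →I1  (prefer integral on I1)
bond 0 →J1  (J1 needs exactly one e-in)
bond 4 →I2  (I2 outputs flow p/I2)
bond 1 →J3  (J3: bond 4 brought flow, rest push out)
bond 3 →J2  (closing 0-jn rule on J2)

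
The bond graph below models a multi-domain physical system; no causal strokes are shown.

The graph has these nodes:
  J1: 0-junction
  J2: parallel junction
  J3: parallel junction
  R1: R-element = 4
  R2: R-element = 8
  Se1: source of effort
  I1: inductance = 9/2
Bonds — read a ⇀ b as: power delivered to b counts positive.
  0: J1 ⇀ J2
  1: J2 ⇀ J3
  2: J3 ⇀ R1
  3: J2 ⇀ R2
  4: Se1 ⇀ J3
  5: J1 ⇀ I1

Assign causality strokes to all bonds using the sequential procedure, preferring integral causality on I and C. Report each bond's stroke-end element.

β0 stroke→J1
β1 stroke→J2
β2 stroke→R1
β3 stroke→R2
β4 stroke→J3
β5 stroke→I1

β4 |J3  (source Se1 imposes e)
β1 |J2  (common-e at J3 fixed by 4)
β2 |R1  (J3 effort already set via bond 4)
β0 |J1  (J2 effort already set via bond 1)
β3 |R2  (J2 effort already set via bond 1)
β5 |I1  (J1 effort already set via bond 0)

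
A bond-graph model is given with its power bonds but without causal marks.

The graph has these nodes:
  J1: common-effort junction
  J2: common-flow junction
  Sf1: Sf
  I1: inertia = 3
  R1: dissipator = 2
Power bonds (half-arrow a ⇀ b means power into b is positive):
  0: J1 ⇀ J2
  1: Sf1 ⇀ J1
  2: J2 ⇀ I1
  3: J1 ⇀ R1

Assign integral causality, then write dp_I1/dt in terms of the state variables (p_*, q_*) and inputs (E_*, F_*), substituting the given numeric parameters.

#1 stroke at Sf1  (source Sf1 imposes f)
#2 stroke at I1  (I1: I, integral causality)
#0 stroke at J2  (1-jn J2 has f-setter on 2)
#3 stroke at J1  (only one effort-in slot at J1)

dp_I1/dt = 2*F_Sf1 - 2*p_I1/3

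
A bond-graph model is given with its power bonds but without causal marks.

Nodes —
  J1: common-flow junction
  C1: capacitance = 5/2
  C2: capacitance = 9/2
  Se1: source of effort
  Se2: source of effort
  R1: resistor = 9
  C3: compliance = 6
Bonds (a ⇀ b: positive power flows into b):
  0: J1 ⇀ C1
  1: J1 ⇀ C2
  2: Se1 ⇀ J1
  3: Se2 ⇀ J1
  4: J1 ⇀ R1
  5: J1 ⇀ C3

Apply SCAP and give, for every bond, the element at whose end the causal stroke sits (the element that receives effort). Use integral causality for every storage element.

#0 stroke at J1
#1 stroke at J1
#2 stroke at J1
#3 stroke at J1
#4 stroke at R1
#5 stroke at J1

β2 →J1  (Se1: effort source, stroke at far end)
β3 →J1  (source Se2 imposes e)
β0 →J1  (C1 integral (e out))
β1 →J1  (C2: C, integral causality)
β5 →J1  (C3 integral (e out))
β4 →R1  (closing 1-jn rule on J1)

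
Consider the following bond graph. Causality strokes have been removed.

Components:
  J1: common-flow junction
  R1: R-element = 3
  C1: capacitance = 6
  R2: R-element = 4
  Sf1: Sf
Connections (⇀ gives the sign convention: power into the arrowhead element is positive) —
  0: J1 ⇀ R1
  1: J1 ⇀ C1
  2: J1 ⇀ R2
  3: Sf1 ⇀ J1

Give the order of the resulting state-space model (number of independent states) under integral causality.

b3 |Sf1  (Sf1: flow source, stroke at near end)
b0 |J1  (1-jn J1 has f-setter on 3)
b1 |J1  (1-jn J1 has f-setter on 3)
b2 |J1  (J1: bond 3 brought flow, rest push out)

1  (C1 all integral)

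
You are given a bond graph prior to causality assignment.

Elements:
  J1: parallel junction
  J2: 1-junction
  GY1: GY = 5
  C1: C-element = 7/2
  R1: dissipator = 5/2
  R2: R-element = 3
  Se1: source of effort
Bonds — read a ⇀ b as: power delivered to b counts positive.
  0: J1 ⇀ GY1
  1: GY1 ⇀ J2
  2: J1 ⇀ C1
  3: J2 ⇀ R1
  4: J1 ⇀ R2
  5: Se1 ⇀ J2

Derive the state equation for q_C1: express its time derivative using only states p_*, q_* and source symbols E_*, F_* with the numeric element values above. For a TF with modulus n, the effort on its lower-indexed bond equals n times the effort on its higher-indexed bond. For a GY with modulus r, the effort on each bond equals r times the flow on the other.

β5 →J2  (source Se1 imposes e)
β2 →J1  (C1 integral (e out))
β0 →GY1  (0-jn J1 has e-setter on 2)
β4 →R2  (J1: bond 2 brought effort, rest push out)
β1 →GY1  (GY1: gyrator matches bond 0)
β3 →J2  (1-jn J2 has f-setter on 1)

dq_C1/dt = E_Se1/5 - 13*q_C1/105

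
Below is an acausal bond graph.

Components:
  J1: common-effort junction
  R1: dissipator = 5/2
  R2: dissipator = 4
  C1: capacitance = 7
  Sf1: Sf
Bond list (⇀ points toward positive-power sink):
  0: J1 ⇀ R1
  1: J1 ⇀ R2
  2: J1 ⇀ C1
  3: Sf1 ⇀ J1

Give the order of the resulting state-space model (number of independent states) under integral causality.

β3 stroke→Sf1  (Sf1 (Sf) sets flow on bond)
β2 stroke→J1  (C1 integral (e out))
β0 stroke→R1  (J1 effort already set via bond 2)
β1 stroke→R2  (0-jn J1 has e-setter on 2)

1  (C1 all integral)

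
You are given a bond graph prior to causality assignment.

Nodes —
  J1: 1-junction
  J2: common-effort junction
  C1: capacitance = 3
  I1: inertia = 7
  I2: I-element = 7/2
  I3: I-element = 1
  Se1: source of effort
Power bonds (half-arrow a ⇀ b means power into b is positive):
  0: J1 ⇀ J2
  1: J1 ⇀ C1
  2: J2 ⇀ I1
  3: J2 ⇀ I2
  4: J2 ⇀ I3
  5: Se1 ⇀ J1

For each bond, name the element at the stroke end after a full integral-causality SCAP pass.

b0 stroke→J2
b1 stroke→J1
b2 stroke→I1
b3 stroke→I2
b4 stroke→I3
b5 stroke→J1

b5 stroke→J1  (Se1 (Se) sets effort on bond)
b1 stroke→J1  (C1: C, integral causality)
b0 stroke→J2  (closing 1-jn rule on J1)
b2 stroke→I1  (common-e at J2 fixed by 0)
b3 stroke→I2  (common-e at J2 fixed by 0)
b4 stroke→I3  (J2 effort already set via bond 0)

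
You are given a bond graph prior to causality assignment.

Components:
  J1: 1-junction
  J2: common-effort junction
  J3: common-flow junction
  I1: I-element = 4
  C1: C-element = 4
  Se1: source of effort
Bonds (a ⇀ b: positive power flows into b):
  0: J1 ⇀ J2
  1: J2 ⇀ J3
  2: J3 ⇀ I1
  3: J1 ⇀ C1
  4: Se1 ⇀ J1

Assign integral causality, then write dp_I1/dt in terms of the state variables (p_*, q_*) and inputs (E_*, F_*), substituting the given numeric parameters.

b4 stroke at J1  (Se1 fixes effort; stroke away)
b2 stroke at I1  (prefer integral on I1)
b1 stroke at J3  (common-f at J3 fixed by 2)
b0 stroke at J2  (J2 needs exactly one e-in)
b3 stroke at J1  (J1 flow already set via bond 0)

dp_I1/dt = E_Se1 - q_C1/4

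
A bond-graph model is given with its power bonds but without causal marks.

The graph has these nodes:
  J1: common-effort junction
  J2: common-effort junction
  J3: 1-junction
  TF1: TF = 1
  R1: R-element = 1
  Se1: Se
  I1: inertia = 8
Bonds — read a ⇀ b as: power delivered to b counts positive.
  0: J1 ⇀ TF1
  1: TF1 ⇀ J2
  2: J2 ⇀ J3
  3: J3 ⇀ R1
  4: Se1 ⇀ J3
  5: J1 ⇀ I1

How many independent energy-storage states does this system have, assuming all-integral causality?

1  (I1 all integral)

#4 stroke→J3  (Se1 fixes effort; stroke away)
#5 stroke→I1  (prefer integral on I1)
#0 stroke→J1  (only one effort-in slot at J1)
#1 stroke→TF1  (TF1: transformer flips bond 0)
#2 stroke→J2  (J2: last free bond brings effort in)
#3 stroke→J3  (J3: bond 2 brought flow, rest push out)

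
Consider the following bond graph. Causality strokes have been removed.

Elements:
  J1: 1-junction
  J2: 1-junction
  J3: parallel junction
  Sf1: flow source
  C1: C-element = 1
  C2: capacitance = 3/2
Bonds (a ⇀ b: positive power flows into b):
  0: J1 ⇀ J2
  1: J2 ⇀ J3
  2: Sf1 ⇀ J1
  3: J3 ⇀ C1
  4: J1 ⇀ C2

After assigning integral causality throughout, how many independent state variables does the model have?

β2 |Sf1  (source Sf1 imposes f)
β0 |J1  (J1: bond 2 brought flow, rest push out)
β4 |J1  (common-f at J1 fixed by 2)
β1 |J2  (J2: bond 0 brought flow, rest push out)
β3 |J3  (J3: last free bond brings effort in)

2  (C1, C2 all integral)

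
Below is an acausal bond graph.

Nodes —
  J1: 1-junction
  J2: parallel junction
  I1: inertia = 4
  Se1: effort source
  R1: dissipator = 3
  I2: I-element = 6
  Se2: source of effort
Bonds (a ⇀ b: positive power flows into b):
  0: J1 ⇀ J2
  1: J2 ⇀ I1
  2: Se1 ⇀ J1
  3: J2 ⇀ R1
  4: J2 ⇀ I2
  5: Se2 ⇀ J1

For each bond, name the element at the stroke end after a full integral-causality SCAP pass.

bond 2 stroke→J1  (Se1 fixes effort; stroke away)
bond 5 stroke→J1  (Se2 fixes effort; stroke away)
bond 0 stroke→J2  (J1 needs exactly one f-in)
bond 1 stroke→I1  (common-e at J2 fixed by 0)
bond 3 stroke→R1  (0-jn J2 has e-setter on 0)
bond 4 stroke→I2  (J2: bond 0 brought effort, rest push out)

β0 stroke→J2
β1 stroke→I1
β2 stroke→J1
β3 stroke→R1
β4 stroke→I2
β5 stroke→J1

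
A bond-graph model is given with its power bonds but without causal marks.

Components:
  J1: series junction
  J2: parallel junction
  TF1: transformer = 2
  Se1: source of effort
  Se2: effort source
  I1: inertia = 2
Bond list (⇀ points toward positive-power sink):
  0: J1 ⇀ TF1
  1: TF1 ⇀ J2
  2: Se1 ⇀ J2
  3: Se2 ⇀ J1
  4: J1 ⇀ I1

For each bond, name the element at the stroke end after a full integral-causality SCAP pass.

b2 stroke at J2  (source Se1 imposes e)
b3 stroke at J1  (Se2: effort source, stroke at far end)
b1 stroke at TF1  (0-jn J2 has e-setter on 2)
b0 stroke at J1  (TF TF1: opposite of bond 1)
b4 stroke at I1  (closing 1-jn rule on J1)

bond 0 stroke→J1
bond 1 stroke→TF1
bond 2 stroke→J2
bond 3 stroke→J1
bond 4 stroke→I1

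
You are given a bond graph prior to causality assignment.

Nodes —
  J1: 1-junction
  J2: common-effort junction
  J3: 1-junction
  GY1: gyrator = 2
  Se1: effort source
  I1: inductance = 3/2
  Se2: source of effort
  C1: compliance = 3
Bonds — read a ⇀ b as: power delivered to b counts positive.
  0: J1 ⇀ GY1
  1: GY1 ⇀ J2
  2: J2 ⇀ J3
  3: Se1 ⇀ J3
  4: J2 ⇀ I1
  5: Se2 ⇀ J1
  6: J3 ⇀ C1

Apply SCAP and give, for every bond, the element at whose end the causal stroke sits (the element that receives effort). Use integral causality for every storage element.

bond 0 stroke→GY1
bond 1 stroke→GY1
bond 2 stroke→J2
bond 3 stroke→J3
bond 4 stroke→I1
bond 5 stroke→J1
bond 6 stroke→J3

bond 3 stroke→J3  (source Se1 imposes e)
bond 5 stroke→J1  (Se2: effort source, stroke at far end)
bond 0 stroke→GY1  (J1 needs exactly one f-in)
bond 1 stroke→GY1  (GY1 both-in/both-out from 0)
bond 4 stroke→I1  (prefer integral on I1)
bond 2 stroke→J2  (only one effort-in slot at J2)
bond 6 stroke→J3  (J3 flow already set via bond 2)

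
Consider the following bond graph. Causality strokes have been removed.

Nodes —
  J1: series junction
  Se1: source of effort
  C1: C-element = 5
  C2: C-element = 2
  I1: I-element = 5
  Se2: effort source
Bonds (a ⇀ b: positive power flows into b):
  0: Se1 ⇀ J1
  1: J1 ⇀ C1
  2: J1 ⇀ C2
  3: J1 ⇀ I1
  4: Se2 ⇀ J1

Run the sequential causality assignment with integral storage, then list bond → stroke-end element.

bond 0 stroke→J1
bond 1 stroke→J1
bond 2 stroke→J1
bond 3 stroke→I1
bond 4 stroke→J1

b0 stroke at J1  (Se1 fixes effort; stroke away)
b4 stroke at J1  (Se2 fixes effort; stroke away)
b1 stroke at J1  (C1 outputs effort q/C1)
b2 stroke at J1  (C2 integral (e out))
b3 stroke at I1  (only one flow-in slot at J1)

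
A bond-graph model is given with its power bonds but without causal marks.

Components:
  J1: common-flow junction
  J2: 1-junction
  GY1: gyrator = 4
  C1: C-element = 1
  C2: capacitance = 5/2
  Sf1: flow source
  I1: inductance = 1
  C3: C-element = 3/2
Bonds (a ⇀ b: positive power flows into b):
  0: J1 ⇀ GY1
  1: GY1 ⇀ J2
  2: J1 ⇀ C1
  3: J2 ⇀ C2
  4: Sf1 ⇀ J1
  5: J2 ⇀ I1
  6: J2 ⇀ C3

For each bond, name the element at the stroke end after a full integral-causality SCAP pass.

#4 →Sf1  (source Sf1 imposes f)
#0 →J1  (1-jn J1 has f-setter on 4)
#2 →J1  (J1: bond 4 brought flow, rest push out)
#1 →J2  (GY1: gyrator matches bond 0)
#3 →J2  (C2 outputs effort q/C2)
#5 →I1  (I1: I, integral causality)
#6 →J2  (J2 flow already set via bond 5)

bond 0 →J1
bond 1 →J2
bond 2 →J1
bond 3 →J2
bond 4 →Sf1
bond 5 →I1
bond 6 →J2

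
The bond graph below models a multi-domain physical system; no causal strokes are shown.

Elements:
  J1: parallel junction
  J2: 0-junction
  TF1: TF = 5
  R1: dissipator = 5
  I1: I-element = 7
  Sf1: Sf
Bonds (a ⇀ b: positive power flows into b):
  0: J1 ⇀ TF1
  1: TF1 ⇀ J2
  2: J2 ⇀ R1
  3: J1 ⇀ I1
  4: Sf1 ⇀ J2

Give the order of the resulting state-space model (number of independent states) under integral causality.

1  (I1 all integral)

#4 |Sf1  (Sf1 fixes flow; stroke at Sf1)
#3 |I1  (I1 integral (f out))
#0 |J1  (J1: last free bond brings effort in)
#1 |TF1  (through TF1, causality passes straight; one stroke at TF1)
#2 |J2  (closing 0-jn rule on J2)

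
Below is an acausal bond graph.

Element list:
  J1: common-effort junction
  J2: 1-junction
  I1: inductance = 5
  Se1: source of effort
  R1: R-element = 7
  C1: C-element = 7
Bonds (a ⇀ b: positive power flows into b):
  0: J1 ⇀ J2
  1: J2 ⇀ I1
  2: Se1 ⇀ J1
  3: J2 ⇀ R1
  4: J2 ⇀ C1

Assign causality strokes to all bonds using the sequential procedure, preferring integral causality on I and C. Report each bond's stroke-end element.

b2 |J1  (Se1: effort source, stroke at far end)
b0 |J2  (0-jn J1 has e-setter on 2)
b1 |I1  (I1 outputs flow p/I1)
b3 |J2  (J2 flow already set via bond 1)
b4 |J2  (J2: bond 1 brought flow, rest push out)

bond 0 |J2
bond 1 |I1
bond 2 |J1
bond 3 |J2
bond 4 |J2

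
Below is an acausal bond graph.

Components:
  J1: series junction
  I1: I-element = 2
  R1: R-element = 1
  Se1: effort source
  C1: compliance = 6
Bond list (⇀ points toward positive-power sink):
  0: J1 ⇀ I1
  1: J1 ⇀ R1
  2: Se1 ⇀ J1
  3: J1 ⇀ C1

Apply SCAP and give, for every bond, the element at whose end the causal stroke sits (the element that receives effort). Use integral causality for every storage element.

β0 →I1
β1 →J1
β2 →J1
β3 →J1

β2 →J1  (Se1 fixes effort; stroke away)
β0 →I1  (prefer integral on I1)
β1 →J1  (common-f at J1 fixed by 0)
β3 →J1  (J1: bond 0 brought flow, rest push out)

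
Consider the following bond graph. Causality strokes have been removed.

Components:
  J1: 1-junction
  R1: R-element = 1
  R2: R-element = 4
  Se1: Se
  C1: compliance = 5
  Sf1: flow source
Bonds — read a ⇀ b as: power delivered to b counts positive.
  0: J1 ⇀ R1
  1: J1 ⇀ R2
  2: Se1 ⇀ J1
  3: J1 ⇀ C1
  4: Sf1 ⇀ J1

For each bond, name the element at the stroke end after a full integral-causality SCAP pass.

b0 →J1
b1 →J1
b2 →J1
b3 →J1
b4 →Sf1

b2 stroke→J1  (Se1 (Se) sets effort on bond)
b4 stroke→Sf1  (Sf1: flow source, stroke at near end)
b0 stroke→J1  (J1: bond 4 brought flow, rest push out)
b1 stroke→J1  (J1 flow already set via bond 4)
b3 stroke→J1  (J1: bond 4 brought flow, rest push out)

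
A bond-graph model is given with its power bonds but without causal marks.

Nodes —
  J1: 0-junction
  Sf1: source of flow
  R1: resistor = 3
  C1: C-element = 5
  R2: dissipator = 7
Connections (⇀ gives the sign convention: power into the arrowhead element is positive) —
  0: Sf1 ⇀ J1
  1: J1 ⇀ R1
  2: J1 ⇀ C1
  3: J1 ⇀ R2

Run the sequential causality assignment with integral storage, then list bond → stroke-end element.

bond 0 |Sf1
bond 1 |R1
bond 2 |J1
bond 3 |R2

b0 stroke→Sf1  (Sf1: flow source, stroke at near end)
b2 stroke→J1  (C1 outputs effort q/C1)
b1 stroke→R1  (0-jn J1 has e-setter on 2)
b3 stroke→R2  (common-e at J1 fixed by 2)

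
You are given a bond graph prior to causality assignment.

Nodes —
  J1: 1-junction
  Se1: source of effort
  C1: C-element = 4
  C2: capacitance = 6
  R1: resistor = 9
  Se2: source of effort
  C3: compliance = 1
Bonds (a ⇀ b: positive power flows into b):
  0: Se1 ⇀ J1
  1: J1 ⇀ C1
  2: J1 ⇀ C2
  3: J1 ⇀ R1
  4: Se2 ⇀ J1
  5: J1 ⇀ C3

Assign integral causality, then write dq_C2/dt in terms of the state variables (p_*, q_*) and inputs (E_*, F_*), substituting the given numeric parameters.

bond 0 stroke at J1  (source Se1 imposes e)
bond 4 stroke at J1  (source Se2 imposes e)
bond 1 stroke at J1  (prefer integral on C1)
bond 2 stroke at J1  (C2 integral (e out))
bond 5 stroke at J1  (prefer integral on C3)
bond 3 stroke at R1  (only one flow-in slot at J1)

dq_C2/dt = E_Se1/9 + E_Se2/9 - q_C1/36 - q_C2/54 - q_C3/9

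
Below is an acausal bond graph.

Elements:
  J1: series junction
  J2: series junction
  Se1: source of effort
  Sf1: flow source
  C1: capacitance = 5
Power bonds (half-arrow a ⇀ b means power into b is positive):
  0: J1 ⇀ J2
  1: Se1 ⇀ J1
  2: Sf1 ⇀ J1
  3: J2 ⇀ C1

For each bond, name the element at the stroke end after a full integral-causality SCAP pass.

#1 |J1  (Se1 (Se) sets effort on bond)
#2 |Sf1  (Sf1 (Sf) sets flow on bond)
#0 |J1  (J1 flow already set via bond 2)
#3 |J2  (1-jn J2 has f-setter on 0)

bond 0 →J1
bond 1 →J1
bond 2 →Sf1
bond 3 →J2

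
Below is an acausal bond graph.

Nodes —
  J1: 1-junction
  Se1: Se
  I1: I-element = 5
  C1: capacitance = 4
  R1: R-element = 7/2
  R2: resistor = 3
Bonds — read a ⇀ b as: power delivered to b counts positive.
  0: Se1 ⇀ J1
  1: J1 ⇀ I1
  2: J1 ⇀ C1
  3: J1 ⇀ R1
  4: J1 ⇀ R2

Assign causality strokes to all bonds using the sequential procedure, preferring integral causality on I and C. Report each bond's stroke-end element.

#0 |J1
#1 |I1
#2 |J1
#3 |J1
#4 |J1

#0 stroke at J1  (source Se1 imposes e)
#1 stroke at I1  (prefer integral on I1)
#2 stroke at J1  (J1: bond 1 brought flow, rest push out)
#3 stroke at J1  (J1: bond 1 brought flow, rest push out)
#4 stroke at J1  (J1: bond 1 brought flow, rest push out)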